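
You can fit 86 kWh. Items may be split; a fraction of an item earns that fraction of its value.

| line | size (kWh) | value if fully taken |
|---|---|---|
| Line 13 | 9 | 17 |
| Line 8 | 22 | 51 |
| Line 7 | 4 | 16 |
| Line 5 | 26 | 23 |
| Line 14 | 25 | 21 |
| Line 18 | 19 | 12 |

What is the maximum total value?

128

Rank by value-to-size ratio: Line 7 16/4≈4, Line 8 51/22≈2.32, Line 13 17/9≈1.89, Line 5 23/26≈0.885, Line 14 21/25≈0.84, Line 18 12/19≈0.632.
Line 7: take in full, 4 kWh for value 16 ; 82 left.
All 22 kWh of Line 8 fit (value 51) ; 60 remain.
All 9 kWh of Line 13 fit (value 17) ; 51 remain.
Take all of Line 5 (26 kWh, value 23) ; 25 kWh left.
Take all of Line 14 (25 kWh, value 21) ; 0 kWh left.
Total value = 128.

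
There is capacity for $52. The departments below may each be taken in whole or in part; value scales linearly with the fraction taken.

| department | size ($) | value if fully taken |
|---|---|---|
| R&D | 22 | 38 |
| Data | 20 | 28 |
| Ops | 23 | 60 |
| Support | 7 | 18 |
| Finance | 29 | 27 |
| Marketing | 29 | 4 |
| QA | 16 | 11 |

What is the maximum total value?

116

Rank by value-to-size ratio: Ops 60/23≈2.61, Support 18/7≈2.57, R&D 38/22≈1.73, Data 28/20≈1.4, Finance 27/29≈0.931, QA 11/16≈0.688, Marketing 4/29≈0.138.
Ops: take in full, 23 $ for value 60 ; 29 left.
All 7 $ of Support fit (value 18) ; 22 remain.
All 22 $ of R&D fit (value 38) ; 0 remain.
Total value = 116.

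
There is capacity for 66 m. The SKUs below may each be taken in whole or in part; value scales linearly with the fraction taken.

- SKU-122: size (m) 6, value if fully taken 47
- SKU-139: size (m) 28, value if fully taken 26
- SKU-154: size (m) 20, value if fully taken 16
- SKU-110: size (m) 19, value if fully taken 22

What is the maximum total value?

Rank by value-to-size ratio: SKU-122 47/6≈7.83, SKU-110 22/19≈1.16, SKU-139 26/28≈0.929, SKU-154 16/20≈0.8.
All 6 m of SKU-122 fit (value 47) → 60 remain.
SKU-110: take in full, 19 m for value 22 → 41 left.
All 28 m of SKU-139 fit (value 26) → 13 remain.
Only 13 m remain; take 13/20 of SKU-154 for value 16×13/20 = 10.4.
Total value = 105.4.

105.4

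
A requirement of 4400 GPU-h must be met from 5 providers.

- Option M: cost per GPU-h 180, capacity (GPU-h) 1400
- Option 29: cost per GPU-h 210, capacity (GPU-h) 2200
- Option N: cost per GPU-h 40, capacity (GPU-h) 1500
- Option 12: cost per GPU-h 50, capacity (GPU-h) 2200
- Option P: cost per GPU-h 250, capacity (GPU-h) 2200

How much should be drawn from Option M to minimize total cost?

700

Cheapest first:
Option N (40): use full 1500 — 2900 GPU-h to go.
Option 12 (50): use full 2200 — 700 GPU-h to go.
Option M at 180: take 700 of its 1400 — requirement met.
Option 29, Option P: unused.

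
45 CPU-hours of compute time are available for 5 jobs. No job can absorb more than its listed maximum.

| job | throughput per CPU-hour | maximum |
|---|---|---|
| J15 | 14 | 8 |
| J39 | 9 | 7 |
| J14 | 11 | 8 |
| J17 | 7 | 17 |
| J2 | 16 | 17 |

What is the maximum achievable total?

570

Highest throughput per CPU-hour first: J2 16 > J15 14 > J14 11 > J39 9 > J17 7.
Give J2 17 to hit its cap of 17 → 28 left.
J15 takes 8 to reach its cap of 8 → 20 left.
J14 takes 8 to reach its cap of 8 → 12 left.
J39: +7 to 7 (cap) → 5 left.
J17: +5 (room for 17) → 5. Pool exhausted.
Total = 14×8 + 9×7 + 11×8 + 7×5 + 16×17 = 570.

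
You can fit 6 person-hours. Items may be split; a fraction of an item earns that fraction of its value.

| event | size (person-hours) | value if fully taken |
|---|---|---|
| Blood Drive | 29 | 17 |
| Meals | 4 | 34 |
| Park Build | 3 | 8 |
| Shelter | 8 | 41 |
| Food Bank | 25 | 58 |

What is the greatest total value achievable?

44.25

Sort by value density: Meals 34/4≈8.5, Shelter 41/8≈5.12, Park Build 8/3≈2.67, Food Bank 58/25≈2.32, Blood Drive 17/29≈0.586.
All 4 person-hours of Meals fit (value 34) — 2 remain.
Fill the last 2 person-hours with part of Shelter: 2/8 of it earns 10.25.
Total value = 44.25.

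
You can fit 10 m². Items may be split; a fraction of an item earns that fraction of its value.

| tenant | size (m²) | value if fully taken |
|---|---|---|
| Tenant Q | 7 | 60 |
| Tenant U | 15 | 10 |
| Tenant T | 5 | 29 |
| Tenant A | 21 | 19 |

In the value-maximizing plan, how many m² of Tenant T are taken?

Best value per unit of size first: Tenant Q 60/7≈8.57, Tenant T 29/5≈5.8, Tenant A 19/21≈0.905, Tenant U 10/15≈0.667.
All 7 m² of Tenant Q fit (value 60) — 3 remain.
Only 3 m² remain; take 3/5 of Tenant T for value 29×3/5 = 17.4.

3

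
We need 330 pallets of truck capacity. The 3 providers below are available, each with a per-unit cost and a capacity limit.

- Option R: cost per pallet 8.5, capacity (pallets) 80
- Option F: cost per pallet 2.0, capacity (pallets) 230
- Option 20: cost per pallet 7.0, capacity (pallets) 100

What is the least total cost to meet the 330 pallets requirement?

1160

Cheapest first:
Option F (2.0): use full 230 — 100 pallets to go.
Option 20 (7.0): use full 100 — 0 pallets to go.
Option R: unused.
Cost = 230×2.0 + 100×7.0 = 1160.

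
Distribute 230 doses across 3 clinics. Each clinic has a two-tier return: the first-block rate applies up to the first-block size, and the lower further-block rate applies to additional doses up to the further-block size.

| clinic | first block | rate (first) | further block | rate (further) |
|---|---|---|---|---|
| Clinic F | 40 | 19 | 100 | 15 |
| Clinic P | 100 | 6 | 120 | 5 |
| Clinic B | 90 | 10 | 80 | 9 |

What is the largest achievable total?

3160

Order all 6 blocks by rate: Clinic F/tier1 19 > Clinic F/tier2 15 > Clinic B/tier1 10 > Clinic B/tier2 9 > Clinic P/tier1 6 > Clinic P/tier2 5.
Clinic F tier1 at 19: fill all 40 ; 190 left.
Fill Clinic F tier2 block (100 at 15) ; 90 left.
Fill Clinic B tier1 block (90 at 10) ; 0 left.
Total = 19×40 + 15×100 + 10×90 = 3160.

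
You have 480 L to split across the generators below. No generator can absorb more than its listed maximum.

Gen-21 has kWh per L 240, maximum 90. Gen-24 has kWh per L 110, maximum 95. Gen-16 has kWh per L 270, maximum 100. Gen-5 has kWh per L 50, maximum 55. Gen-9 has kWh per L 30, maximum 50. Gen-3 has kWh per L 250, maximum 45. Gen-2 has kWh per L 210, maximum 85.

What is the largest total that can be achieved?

91200

Order the generators by kWh per L: Gen-16 270 > Gen-3 250 > Gen-21 240 > Gen-2 210 > Gen-24 110 > Gen-5 50 > Gen-9 30.
Gen-16: +100 to 100 (cap) → 380 left.
Give Gen-3 45 to hit its cap of 45 → 335 left.
Give Gen-21 90 to hit its cap of 90 → 245 left.
Gen-2: +85 to 85 (cap) → 160 left.
Gen-24 takes 95 to reach its cap of 95 → 65 left.
Give Gen-5 55 to hit its cap of 55 → 10 left.
Gen-9: +10 (room for 50) → 10. Pool exhausted.
Total = 240×90 + 110×95 + 270×100 + 50×55 + 30×10 + 250×45 + 210×85 = 91200.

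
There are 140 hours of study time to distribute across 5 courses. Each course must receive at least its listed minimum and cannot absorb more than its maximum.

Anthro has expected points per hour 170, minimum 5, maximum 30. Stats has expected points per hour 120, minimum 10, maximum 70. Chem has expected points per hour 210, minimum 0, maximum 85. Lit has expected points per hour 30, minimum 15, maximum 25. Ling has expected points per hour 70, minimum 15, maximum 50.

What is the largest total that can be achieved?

23100

Meeting every minimum uses 5+10+0+15+15 = 45 hours, leaving 95.
Order the courses by expected points per hour: Chem 210 > Anthro 170 > Stats 120 > Ling 70 > Lit 30.
Chem takes 85 more to reach its cap of 85 ; 10 left.
Only 10 left; Anthro takes them to reach 15.
Total = 170×15 + 120×10 + 210×85 + 30×15 + 70×15 = 23100.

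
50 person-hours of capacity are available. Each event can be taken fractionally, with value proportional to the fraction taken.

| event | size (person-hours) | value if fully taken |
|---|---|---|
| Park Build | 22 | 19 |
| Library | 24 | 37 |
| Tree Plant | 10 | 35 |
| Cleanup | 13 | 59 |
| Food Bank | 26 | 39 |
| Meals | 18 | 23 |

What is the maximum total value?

135.5

Best value per unit of size first: Cleanup 59/13≈4.54, Tree Plant 35/10≈3.5, Library 37/24≈1.54, Food Bank 39/26≈1.5, Meals 23/18≈1.28, Park Build 19/22≈0.864.
Cleanup: take in full, 13 person-hours for value 59 — 37 left.
Take all of Tree Plant (10 person-hours, value 35) — 27 person-hours left.
Library: take in full, 24 person-hours for value 37 — 3 left.
3 person-hours left: a 3/26 share of Food Bank gives 39×3/26 = 4.5.
Total value = 135.5.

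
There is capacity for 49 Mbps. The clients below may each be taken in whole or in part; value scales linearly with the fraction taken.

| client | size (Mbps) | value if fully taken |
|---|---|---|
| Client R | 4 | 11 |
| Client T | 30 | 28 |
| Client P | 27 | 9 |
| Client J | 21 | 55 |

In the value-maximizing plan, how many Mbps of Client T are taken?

24

Best value per unit of size first: Client R 11/4≈2.75, Client J 55/21≈2.62, Client T 28/30≈0.933, Client P 9/27≈0.333.
Take all of Client R (4 Mbps, value 11) — 45 Mbps left.
Take all of Client J (21 Mbps, value 55) — 24 Mbps left.
24 Mbps left: a 24/30 share of Client T gives 28×24/30 = 22.4.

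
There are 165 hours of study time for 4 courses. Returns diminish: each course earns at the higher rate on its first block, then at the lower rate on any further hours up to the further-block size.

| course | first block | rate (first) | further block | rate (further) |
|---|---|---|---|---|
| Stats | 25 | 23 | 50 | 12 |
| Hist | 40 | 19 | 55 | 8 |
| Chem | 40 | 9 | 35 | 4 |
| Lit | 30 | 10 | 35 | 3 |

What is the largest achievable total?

2415

Rank every tier by rate: Stats/tier1 23 > Hist/tier1 19 > Stats/tier2 12 > Lit/tier1 10 > Chem/tier1 9 > Hist/tier2 8 > Chem/tier2 4 > Lit/tier2 3.
Stats/tier1 (23): +25 — 140 left.
Hist tier1 at 19: fill all 40 — 100 left.
Stats tier2 at 12: fill all 50 — 50 left.
Fill Lit tier1 block (30 at 10) — 20 left.
Chem/tier1: +20 of 40 at 9; pool empty.
Total = 23×25 + 19×40 + 12×50 + 10×30 + 9×20 = 2415.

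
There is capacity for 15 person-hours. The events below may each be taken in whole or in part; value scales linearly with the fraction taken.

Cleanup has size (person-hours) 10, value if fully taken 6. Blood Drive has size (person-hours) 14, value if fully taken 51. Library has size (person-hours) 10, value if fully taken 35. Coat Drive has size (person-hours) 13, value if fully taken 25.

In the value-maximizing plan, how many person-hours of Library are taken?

1

Sort by value density: Blood Drive 51/14≈3.64, Library 35/10≈3.5, Coat Drive 25/13≈1.92, Cleanup 6/10≈0.6.
Blood Drive: take in full, 14 person-hours for value 51 → 1 left.
1 person-hours left: a 1/10 share of Library gives 35×1/10 = 3.5.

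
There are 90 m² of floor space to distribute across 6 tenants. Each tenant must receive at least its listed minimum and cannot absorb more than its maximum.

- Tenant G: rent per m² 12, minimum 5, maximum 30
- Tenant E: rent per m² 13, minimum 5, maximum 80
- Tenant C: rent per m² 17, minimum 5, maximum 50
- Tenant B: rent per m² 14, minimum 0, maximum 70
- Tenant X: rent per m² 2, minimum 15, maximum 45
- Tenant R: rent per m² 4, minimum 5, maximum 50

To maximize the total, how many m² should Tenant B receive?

10

Meeting every minimum uses 5+5+5+0+15+5 = 35 m², leaving 55.
Order the tenants by rent per m²: Tenant C 17 > Tenant B 14 > Tenant E 13 > Tenant G 12 > Tenant R 4 > Tenant X 2.
Tenant C: +45 to 50 (cap) → 10 left.
Tenant B: +10 (room for 70) → 10. Pool exhausted.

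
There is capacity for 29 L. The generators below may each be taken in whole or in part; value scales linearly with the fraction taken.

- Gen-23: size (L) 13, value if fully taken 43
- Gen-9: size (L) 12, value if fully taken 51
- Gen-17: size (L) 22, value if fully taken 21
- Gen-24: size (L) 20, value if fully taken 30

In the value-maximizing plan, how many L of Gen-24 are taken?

4

Best value per unit of size first: Gen-9 51/12≈4.25, Gen-23 43/13≈3.31, Gen-24 30/20≈1.5, Gen-17 21/22≈0.955.
Gen-9: take in full, 12 L for value 51 ; 17 left.
Take all of Gen-23 (13 L, value 43) ; 4 L left.
4 L left: a 4/20 share of Gen-24 gives 30×4/20 = 6.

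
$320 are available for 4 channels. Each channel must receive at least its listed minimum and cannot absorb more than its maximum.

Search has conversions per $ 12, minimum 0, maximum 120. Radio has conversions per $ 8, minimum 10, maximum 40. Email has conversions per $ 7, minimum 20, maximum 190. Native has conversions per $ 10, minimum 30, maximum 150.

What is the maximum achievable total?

Meeting every minimum uses 0+10+20+30 = 60 $, leaving 260.
Highest conversions per $ first: Search 12 > Native 10 > Radio 8 > Email 7.
Search takes 120 more to reach its cap of 120 ; 140 left.
Native takes 120 more to reach its cap of 150 ; 20 left.
Only 20 left; Radio takes them to reach 30.
Total = 12×120 + 8×30 + 7×20 + 10×150 = 3320.

3320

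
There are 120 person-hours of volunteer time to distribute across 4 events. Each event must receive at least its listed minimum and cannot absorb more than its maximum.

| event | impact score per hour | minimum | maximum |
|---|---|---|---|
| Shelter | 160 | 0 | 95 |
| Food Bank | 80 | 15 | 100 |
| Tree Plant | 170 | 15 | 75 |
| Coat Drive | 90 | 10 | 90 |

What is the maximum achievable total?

Meeting every minimum uses 0+15+15+10 = 40 person-hours, leaving 80.
Highest impact score per hour first: Tree Plant 170 > Shelter 160 > Coat Drive 90 > Food Bank 80.
Tree Plant takes 60 more to reach its cap of 75 ; 20 left.
Only 20 left; Shelter takes them to reach 20.
Total = 160×20 + 80×15 + 170×75 + 90×10 = 18050.

18050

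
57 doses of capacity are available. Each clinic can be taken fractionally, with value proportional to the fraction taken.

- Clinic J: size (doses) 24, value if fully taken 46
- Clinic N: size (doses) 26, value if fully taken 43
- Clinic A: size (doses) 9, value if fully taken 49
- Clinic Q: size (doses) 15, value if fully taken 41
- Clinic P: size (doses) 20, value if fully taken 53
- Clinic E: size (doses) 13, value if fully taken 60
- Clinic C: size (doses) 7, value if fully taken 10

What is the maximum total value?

203

Best value per unit of size first: Clinic A 49/9≈5.44, Clinic E 60/13≈4.62, Clinic Q 41/15≈2.73, Clinic P 53/20≈2.65, Clinic J 46/24≈1.92, Clinic N 43/26≈1.65, Clinic C 10/7≈1.43.
Clinic A: take in full, 9 doses for value 49 ; 48 left.
Take all of Clinic E (13 doses, value 60) ; 35 doses left.
Take all of Clinic Q (15 doses, value 41) ; 20 doses left.
All 20 doses of Clinic P fit (value 53) ; 0 remain.
Total value = 203.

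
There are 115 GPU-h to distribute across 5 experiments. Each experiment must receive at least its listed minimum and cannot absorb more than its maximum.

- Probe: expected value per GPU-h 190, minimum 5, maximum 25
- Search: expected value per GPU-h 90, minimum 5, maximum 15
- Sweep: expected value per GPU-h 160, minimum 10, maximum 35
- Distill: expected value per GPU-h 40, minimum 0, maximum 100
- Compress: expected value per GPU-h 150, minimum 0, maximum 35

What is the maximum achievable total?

Meeting every minimum uses 5+5+10+0+0 = 20 GPU-h, leaving 95.
Rank by expected value per GPU-h: Probe 190 > Sweep 160 > Compress 150 > Search 90 > Distill 40.
Probe: +20 to 25 (cap) — 75 left.
Give Sweep 25 more to hit its cap of 35 — 50 left.
Compress takes 35 more to reach its cap of 35 — 15 left.
Search: +10 to 15 (cap) — 5 left.
Only 5 left; Distill takes them to reach 5.
Total = 190×25 + 90×15 + 160×35 + 40×5 + 150×35 = 17150.

17150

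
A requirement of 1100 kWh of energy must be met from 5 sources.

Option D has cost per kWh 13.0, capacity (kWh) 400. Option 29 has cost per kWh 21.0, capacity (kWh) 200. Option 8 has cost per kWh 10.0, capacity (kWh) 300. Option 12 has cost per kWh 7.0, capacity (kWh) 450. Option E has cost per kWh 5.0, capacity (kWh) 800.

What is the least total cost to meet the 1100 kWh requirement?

6100

Use sources in increasing cost order.
Option E at 5.0: take all 800 kWh — 300 still needed.
Option 12 at 7.0: take 300 of its 450 — requirement met.
Option 8, Option D, Option 29: unused.
Cost = 800×5.0 + 300×7.0 = 6100.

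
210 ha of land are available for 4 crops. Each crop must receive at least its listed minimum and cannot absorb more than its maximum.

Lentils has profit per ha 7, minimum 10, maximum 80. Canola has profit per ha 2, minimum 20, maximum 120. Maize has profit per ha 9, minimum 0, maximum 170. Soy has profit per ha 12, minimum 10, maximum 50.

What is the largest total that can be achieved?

Meeting every minimum uses 10+20+0+10 = 40 ha, leaving 170.
Order the crops by profit per ha: Soy 12 > Maize 9 > Lentils 7 > Canola 2.
Soy takes 40 more to reach its cap of 50 ; 130 left.
Maize: +130 (room for 170) → 130. Pool exhausted.
Total = 7×10 + 2×20 + 9×130 + 12×50 = 1880.

1880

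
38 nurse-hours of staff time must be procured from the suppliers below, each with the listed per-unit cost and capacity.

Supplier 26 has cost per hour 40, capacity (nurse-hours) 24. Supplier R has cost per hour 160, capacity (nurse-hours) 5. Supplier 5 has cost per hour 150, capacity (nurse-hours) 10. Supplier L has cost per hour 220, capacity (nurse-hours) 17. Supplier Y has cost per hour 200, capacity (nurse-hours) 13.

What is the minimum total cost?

Cheapest first:
Supplier 26 at 40: take all 24 nurse-hours → 14 still needed.
Supplier 5 (150): use full 10 → 4 nurse-hours to go.
Supplier R (160): take the remaining 4 → done.
Supplier Y, Supplier L: unused.
Cost = 24×40 + 10×150 + 4×160 = 3100.

3100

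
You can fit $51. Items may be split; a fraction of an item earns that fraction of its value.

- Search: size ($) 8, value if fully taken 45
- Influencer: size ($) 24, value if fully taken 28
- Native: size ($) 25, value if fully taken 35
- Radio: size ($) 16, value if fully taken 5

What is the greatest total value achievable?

Rank by value-to-size ratio: Search 45/8≈5.62, Native 35/25≈1.4, Influencer 28/24≈1.17, Radio 5/16≈0.312.
All 8 $ of Search fit (value 45) → 43 remain.
Native: take in full, 25 $ for value 35 → 18 left.
Only 18 $ remain; take 18/24 of Influencer for value 28×18/24 = 21.
Total value = 101.

101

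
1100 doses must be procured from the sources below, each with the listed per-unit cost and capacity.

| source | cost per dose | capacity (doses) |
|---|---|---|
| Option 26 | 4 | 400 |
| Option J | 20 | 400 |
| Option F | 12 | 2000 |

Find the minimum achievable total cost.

10000

Use sources in increasing cost order.
Take 400 from Option 26 at 4 — need 700 more.
Option F at 12: take 700 of its 2000 — requirement met.
Option J: unused.
Cost = 400×4 + 700×12 = 10000.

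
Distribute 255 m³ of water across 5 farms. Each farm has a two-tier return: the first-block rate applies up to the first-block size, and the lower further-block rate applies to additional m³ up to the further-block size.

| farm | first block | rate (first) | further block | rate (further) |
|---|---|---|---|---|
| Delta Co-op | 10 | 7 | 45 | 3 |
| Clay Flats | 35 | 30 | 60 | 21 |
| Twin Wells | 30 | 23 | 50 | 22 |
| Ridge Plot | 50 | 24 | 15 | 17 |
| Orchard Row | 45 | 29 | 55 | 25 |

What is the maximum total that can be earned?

6500

Rank every tier by rate: Clay Flats/T1 30 > Orchard Row/T1 29 > Orchard Row/T2 25 > Ridge Plot/T1 24 > Twin Wells/T1 23 > Twin Wells/T2 22 > Clay Flats/T2 21 > Ridge Plot/T2 17 > Delta Co-op/T1 7 > Delta Co-op/T2 3.
Clay Flats T1 at 30: fill all 35 ; 220 left.
Fill Orchard Row T1 block (45 at 29) ; 175 left.
Orchard Row T2 at 25: fill all 55 ; 120 left.
Ridge Plot T1 at 24: fill all 50 ; 70 left.
Fill Twin Wells T1 block (30 at 23) ; 40 left.
Twin Wells T2 at 22: only 40 left, fill 40.
Total = 30×35 + 29×45 + 25×55 + 24×50 + 23×30 + 22×40 = 6500.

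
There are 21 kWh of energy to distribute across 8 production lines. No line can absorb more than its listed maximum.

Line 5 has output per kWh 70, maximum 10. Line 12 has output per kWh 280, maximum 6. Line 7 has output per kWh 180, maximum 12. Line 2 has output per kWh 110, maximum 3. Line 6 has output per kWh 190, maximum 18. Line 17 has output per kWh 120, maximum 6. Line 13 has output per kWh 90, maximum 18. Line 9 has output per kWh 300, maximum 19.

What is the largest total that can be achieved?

Rank by output per kWh: Line 9 300 > Line 12 280 > Line 6 190 > Line 7 180 > Line 17 120 > Line 2 110 > Line 13 90 > Line 5 70.
Line 9: +19 to 19 (cap) ; 2 left.
Only 2 left; Line 12 takes them to reach 2.
Total = 280×2 + 300×19 = 6260.

6260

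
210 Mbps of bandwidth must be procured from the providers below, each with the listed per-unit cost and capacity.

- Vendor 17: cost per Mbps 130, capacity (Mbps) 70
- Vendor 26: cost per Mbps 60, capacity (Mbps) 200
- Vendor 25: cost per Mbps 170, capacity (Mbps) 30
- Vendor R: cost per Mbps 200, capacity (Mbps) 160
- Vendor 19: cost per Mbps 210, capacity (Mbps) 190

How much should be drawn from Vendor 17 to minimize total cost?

Use providers in increasing cost order.
Vendor 26 (60): use full 200 — 10 Mbps to go.
Take 10 from Vendor 17 at 130 to finish.
Vendor 25, Vendor R, Vendor 19: unused.

10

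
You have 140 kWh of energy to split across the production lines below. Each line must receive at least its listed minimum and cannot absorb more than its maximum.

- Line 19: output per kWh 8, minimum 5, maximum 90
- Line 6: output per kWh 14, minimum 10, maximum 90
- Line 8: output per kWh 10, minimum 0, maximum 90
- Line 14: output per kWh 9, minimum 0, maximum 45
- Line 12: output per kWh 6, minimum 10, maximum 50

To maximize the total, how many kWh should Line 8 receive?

Meeting every minimum uses 5+10+0+0+10 = 25 kWh, leaving 115.
Highest output per kWh first: Line 6 14 > Line 8 10 > Line 14 9 > Line 19 8 > Line 12 6.
Line 6: +80 to 90 (cap) — 35 left.
Line 8: +35 (room for 90) → 35. Pool exhausted.

35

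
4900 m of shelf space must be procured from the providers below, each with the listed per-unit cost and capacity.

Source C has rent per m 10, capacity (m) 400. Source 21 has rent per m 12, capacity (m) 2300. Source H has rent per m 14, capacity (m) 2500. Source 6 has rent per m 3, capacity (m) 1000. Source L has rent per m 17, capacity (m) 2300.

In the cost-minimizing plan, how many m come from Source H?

1200

Use providers in increasing cost order.
Source 6 at 3: take all 1000 m → 3900 still needed.
Source C (10): use full 400 → 3500 m to go.
Source 21 at 12: take all 2300 m → 1200 still needed.
Take 1200 from Source H at 14 to finish.
Source L: unused.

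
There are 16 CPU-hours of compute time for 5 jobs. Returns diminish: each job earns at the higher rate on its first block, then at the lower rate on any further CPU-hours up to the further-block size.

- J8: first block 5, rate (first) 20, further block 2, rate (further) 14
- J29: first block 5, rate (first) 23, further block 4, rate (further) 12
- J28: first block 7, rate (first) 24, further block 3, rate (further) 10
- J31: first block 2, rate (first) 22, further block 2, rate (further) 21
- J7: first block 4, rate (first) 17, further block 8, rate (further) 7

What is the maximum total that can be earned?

Order all 10 blocks by rate: J28/first 24 > J29/first 23 > J31/first 22 > J31/second 21 > J8/first 20 > J7/first 17 > J8/second 14 > J29/second 12 > J28/second 10 > J7/second 7.
J28 first at 24: fill all 7 ; 9 left.
J29 first at 23: fill all 5 ; 4 left.
J31 first at 22: fill all 2 ; 2 left.
J31/second (21): +2 ; 0 left.
Total = 24×7 + 23×5 + 22×2 + 21×2 = 369.

369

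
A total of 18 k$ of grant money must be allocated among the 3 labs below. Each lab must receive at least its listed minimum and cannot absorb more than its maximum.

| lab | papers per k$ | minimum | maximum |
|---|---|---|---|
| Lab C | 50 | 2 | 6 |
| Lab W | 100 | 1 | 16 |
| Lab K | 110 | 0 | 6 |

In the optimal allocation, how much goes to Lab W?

10

Meeting every minimum uses 2+1+0 = 3 k$, leaving 15.
Order the labs by papers per k$: Lab K 110 > Lab W 100 > Lab C 50.
Give Lab K 6 more to hit its cap of 6 ; 9 left.
Lab W: +9 (room for 15) → 10. Pool exhausted.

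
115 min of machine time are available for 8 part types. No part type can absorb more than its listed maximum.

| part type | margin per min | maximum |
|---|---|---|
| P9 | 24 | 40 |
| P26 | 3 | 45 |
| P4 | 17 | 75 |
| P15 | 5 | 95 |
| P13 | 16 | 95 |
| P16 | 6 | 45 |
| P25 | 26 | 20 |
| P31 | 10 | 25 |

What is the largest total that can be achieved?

Rank by margin per min: P25 26 > P9 24 > P4 17 > P13 16 > P31 10 > P16 6 > P15 5 > P26 3.
P25 takes 20 to reach its cap of 20 — 95 left.
P9: +40 to 40 (cap) — 55 left.
Only 55 left; P4 takes them to reach 55.
Total = 24×40 + 17×55 + 26×20 = 2415.

2415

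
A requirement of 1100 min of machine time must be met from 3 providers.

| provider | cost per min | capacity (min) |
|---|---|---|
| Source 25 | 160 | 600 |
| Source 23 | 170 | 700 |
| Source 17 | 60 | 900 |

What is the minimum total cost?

Use providers in increasing cost order.
Source 17 (60): use full 900 ; 200 min to go.
Source 25 (160): take the remaining 200 ; done.
Source 23: unused.
Cost = 900×60 + 200×160 = 86000.

86000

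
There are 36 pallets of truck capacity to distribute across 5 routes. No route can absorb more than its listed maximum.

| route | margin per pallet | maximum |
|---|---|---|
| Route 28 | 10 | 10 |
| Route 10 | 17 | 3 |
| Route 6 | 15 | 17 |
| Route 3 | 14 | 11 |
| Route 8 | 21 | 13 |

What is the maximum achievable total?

Rank by margin per pallet: Route 8 21 > Route 10 17 > Route 6 15 > Route 3 14 > Route 28 10.
Give Route 8 13 to hit its cap of 13 → 23 left.
Give Route 10 3 to hit its cap of 3 → 20 left.
Route 6: +17 to 17 (cap) → 3 left.
Route 3: +3 (room for 11) → 3. Pool exhausted.
Total = 17×3 + 15×17 + 14×3 + 21×13 = 621.

621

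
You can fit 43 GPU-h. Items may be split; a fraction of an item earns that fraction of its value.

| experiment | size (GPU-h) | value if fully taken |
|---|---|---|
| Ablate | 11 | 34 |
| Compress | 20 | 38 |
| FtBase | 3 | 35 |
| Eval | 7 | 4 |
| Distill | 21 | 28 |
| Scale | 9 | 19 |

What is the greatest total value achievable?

126

Best value per unit of size first: FtBase 35/3≈11.7, Ablate 34/11≈3.09, Scale 19/9≈2.11, Compress 38/20≈1.9, Distill 28/21≈1.33, Eval 4/7≈0.571.
FtBase: take in full, 3 GPU-h for value 35 — 40 left.
Ablate: take in full, 11 GPU-h for value 34 — 29 left.
Scale: take in full, 9 GPU-h for value 19 — 20 left.
Take all of Compress (20 GPU-h, value 38) — 0 GPU-h left.
Total value = 126.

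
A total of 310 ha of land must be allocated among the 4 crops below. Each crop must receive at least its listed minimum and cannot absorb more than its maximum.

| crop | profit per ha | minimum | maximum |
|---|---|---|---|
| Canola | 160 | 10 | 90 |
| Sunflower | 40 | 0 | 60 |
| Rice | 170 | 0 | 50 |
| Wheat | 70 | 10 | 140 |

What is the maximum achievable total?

Meeting every minimum uses 10+0+0+10 = 20 ha, leaving 290.
Order the crops by profit per ha: Rice 170 > Canola 160 > Wheat 70 > Sunflower 40.
Rice takes 50 more to reach its cap of 50 — 240 left.
Canola takes 80 more to reach its cap of 90 — 160 left.
Wheat: +130 to 140 (cap) — 30 left.
Sunflower has room for 60 more but only 30 remain, so it gets 30.
Total = 160×90 + 40×30 + 170×50 + 70×140 = 33900.

33900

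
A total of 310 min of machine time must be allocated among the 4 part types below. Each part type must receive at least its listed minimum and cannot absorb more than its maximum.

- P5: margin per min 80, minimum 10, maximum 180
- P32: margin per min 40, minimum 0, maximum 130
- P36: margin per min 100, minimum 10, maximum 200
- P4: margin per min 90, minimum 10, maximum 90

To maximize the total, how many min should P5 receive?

Meeting every minimum uses 10+0+10+10 = 30 min, leaving 280.
Rank by margin per min: P36 100 > P4 90 > P5 80 > P32 40.
P36 takes 190 more to reach its cap of 200 ; 90 left.
P4 takes 80 more to reach its cap of 90 ; 10 left.
P5 has room for 170 more but only 10 remain, so it gets 20.

20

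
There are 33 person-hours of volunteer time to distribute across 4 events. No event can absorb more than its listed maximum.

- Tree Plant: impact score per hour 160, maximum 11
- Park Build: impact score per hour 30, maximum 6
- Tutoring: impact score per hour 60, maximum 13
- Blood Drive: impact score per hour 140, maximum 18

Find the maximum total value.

4520

Order the events by impact score per hour: Tree Plant 160 > Blood Drive 140 > Tutoring 60 > Park Build 30.
Tree Plant takes 11 to reach its cap of 11 — 22 left.
Blood Drive takes 18 to reach its cap of 18 — 4 left.
Only 4 left; Tutoring takes them to reach 4.
Total = 160×11 + 60×4 + 140×18 = 4520.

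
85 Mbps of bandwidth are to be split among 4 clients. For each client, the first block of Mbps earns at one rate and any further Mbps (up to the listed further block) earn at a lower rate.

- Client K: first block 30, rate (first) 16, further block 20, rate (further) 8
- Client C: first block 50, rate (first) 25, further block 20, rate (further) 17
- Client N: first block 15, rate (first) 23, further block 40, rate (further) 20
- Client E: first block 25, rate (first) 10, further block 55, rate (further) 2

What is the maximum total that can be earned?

Order all 8 blocks by rate: Client C/T1 25 > Client N/T1 23 > Client N/T2 20 > Client C/T2 17 > Client K/T1 16 > Client E/T1 10 > Client K/T2 8 > Client E/T2 2.
Client C T1 at 25: fill all 50 → 35 left.
Client N/T1 (23): +15 → 20 left.
20 remain; put them into Client N T2 at 20.
Total = 25×50 + 23×15 + 20×20 = 1995.

1995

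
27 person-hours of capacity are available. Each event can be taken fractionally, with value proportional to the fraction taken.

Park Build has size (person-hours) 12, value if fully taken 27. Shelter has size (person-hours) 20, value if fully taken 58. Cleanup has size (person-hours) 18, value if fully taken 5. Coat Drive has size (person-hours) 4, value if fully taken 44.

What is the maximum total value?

Rank by value-to-size ratio: Coat Drive 44/4≈11, Shelter 58/20≈2.9, Park Build 27/12≈2.25, Cleanup 5/18≈0.278.
All 4 person-hours of Coat Drive fit (value 44) → 23 remain.
All 20 person-hours of Shelter fit (value 58) → 3 remain.
Only 3 person-hours remain; take 3/12 of Park Build for value 27×3/12 = 6.75.
Total value = 108.75.

108.75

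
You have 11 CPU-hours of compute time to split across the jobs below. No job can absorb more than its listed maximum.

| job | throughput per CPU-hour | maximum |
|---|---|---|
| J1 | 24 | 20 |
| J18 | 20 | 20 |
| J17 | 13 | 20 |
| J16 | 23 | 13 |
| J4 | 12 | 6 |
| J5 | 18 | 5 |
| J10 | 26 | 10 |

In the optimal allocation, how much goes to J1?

1

Order the jobs by throughput per CPU-hour: J10 26 > J1 24 > J16 23 > J18 20 > J5 18 > J17 13 > J4 12.
J10: +10 to 10 (cap) → 1 left.
J1 has room for 20 but only 1 remain, so it gets 1.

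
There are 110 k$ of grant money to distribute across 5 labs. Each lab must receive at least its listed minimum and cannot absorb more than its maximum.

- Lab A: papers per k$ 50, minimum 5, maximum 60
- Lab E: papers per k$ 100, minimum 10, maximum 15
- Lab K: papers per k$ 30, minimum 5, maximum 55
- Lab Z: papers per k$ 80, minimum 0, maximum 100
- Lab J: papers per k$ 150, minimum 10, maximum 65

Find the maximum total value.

13250

Meeting every minimum uses 5+10+5+0+10 = 30 k$, leaving 80.
Order the labs by papers per k$: Lab J 150 > Lab E 100 > Lab Z 80 > Lab A 50 > Lab K 30.
Give Lab J 55 more to hit its cap of 65 → 25 left.
Give Lab E 5 more to hit its cap of 15 → 20 left.
Lab Z has room for 100 more but only 20 remain, so it gets 20.
Total = 50×5 + 100×15 + 30×5 + 80×20 + 150×65 = 13250.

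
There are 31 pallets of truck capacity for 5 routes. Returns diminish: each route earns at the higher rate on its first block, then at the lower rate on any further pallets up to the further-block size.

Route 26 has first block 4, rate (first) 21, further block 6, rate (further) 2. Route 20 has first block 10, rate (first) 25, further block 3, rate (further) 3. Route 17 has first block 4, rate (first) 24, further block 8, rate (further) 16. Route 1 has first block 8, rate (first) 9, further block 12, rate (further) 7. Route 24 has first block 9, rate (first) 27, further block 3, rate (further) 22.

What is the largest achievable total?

Rank every tier by rate: Route 24/first 27 > Route 20/first 25 > Route 17/first 24 > Route 24/second 22 > Route 26/first 21 > Route 17/second 16 > Route 1/first 9 > Route 1/second 7 > Route 20/second 3 > Route 26/second 2.
Route 24/first (27): +9 → 22 left.
Route 20 first at 25: fill all 10 → 12 left.
Route 17/first (24): +4 → 8 left.
Route 24/second (22): +3 → 5 left.
Fill Route 26 first block (4 at 21) → 1 left.
Route 17/second: +1 of 8 at 16; pool empty.
Total = 27×9 + 25×10 + 24×4 + 22×3 + 21×4 + 16×1 = 755.

755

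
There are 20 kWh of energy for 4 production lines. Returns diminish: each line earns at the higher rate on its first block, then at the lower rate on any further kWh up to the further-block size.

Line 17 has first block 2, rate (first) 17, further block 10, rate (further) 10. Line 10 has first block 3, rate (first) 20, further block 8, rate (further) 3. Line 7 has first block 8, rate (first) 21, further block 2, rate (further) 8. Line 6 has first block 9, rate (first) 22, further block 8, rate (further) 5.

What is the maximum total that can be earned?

426

Order all 8 blocks by rate: Line 6/T1 22 > Line 7/T1 21 > Line 10/T1 20 > Line 17/T1 17 > Line 17/T2 10 > Line 7/T2 8 > Line 6/T2 5 > Line 10/T2 3.
Fill Line 6 T1 block (9 at 22) → 11 left.
Line 7/T1 (21): +8 → 3 left.
Line 10 T1 at 20: fill all 3 → 0 left.
Total = 22×9 + 21×8 + 20×3 = 426.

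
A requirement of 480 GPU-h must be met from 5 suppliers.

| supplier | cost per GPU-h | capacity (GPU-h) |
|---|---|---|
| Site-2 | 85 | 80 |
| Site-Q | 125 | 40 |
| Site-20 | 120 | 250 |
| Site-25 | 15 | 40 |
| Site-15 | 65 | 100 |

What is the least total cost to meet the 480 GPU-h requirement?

Cheapest first:
Take 40 from Site-25 at 15 — need 440 more.
Take 100 from Site-15 at 65 — need 340 more.
Site-2 (85): use full 80 — 260 GPU-h to go.
Site-20 at 120: take all 250 GPU-h — 10 still needed.
Site-Q at 125: take 10 of its 40 — requirement met.
Cost = 40×15 + 100×65 + 80×85 + 250×120 + 10×125 = 45150.

45150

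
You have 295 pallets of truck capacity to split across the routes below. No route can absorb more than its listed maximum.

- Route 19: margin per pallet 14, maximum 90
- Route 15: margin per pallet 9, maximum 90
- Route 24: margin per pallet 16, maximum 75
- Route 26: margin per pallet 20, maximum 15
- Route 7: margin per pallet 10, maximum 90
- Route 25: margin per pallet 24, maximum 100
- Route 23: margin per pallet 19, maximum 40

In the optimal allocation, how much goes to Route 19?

Highest margin per pallet first: Route 25 24 > Route 26 20 > Route 23 19 > Route 24 16 > Route 19 14 > Route 7 10 > Route 15 9.
Give Route 25 100 to hit its cap of 100 → 195 left.
Give Route 26 15 to hit its cap of 15 → 180 left.
Give Route 23 40 to hit its cap of 40 → 140 left.
Route 24 takes 75 to reach its cap of 75 → 65 left.
Route 19: +65 (room for 90) → 65. Pool exhausted.

65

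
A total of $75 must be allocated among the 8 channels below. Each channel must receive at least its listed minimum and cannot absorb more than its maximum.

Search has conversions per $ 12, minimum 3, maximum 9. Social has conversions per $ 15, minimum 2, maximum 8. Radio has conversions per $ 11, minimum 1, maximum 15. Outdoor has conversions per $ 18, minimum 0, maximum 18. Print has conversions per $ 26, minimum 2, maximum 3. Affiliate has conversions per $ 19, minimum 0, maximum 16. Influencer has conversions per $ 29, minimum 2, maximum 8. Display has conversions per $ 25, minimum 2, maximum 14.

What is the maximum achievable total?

Meeting every minimum uses 3+2+1+0+2+0+2+2 = 12 $, leaving 63.
Highest conversions per $ first: Influencer 29 > Print 26 > Display 25 > Affiliate 19 > Outdoor 18 > Social 15 > Search 12 > Radio 11.
Give Influencer 6 more to hit its cap of 8 → 57 left.
Print: +1 to 3 (cap) → 56 left.
Display takes 12 more to reach its cap of 14 → 44 left.
Affiliate: +16 to 16 (cap) → 28 left.
Give Outdoor 18 more to hit its cap of 18 → 10 left.
Give Social 6 more to hit its cap of 8 → 4 left.
Search: +4 (room for 6) → 7. Pool exhausted.
Total = 12×7 + 15×8 + 11×1 + 18×18 + 26×3 + 19×16 + 29×8 + 25×14 = 1503.

1503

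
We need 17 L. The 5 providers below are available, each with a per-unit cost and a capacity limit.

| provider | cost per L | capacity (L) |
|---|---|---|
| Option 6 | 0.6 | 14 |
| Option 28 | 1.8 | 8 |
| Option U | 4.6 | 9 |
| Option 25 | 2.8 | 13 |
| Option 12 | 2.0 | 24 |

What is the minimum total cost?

Use providers in increasing cost order.
Take 14 from Option 6 at 0.6 → need 3 more.
Option 28 (1.8): take the remaining 3 → done.
Option 12, Option 25, Option U: unused.
Cost = 14×0.6 + 3×1.8 = 13.8.

13.8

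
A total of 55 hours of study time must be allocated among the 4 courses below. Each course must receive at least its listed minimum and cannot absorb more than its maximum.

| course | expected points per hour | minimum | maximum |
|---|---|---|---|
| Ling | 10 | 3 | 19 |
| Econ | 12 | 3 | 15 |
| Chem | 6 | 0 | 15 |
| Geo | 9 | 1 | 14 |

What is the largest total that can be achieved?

538

Meeting every minimum uses 3+3+0+1 = 7 hours, leaving 48.
Order the courses by expected points per hour: Econ 12 > Ling 10 > Geo 9 > Chem 6.
Econ takes 12 more to reach its cap of 15 ; 36 left.
Ling: +16 to 19 (cap) ; 20 left.
Geo: +13 to 14 (cap) ; 7 left.
Chem has room for 15 more but only 7 remain, so it gets 7.
Total = 10×19 + 12×15 + 6×7 + 9×14 = 538.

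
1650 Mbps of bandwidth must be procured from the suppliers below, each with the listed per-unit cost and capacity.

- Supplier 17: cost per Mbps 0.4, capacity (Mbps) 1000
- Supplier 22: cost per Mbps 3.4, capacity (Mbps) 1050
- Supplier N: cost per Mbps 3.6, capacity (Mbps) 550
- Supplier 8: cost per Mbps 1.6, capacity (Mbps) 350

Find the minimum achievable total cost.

1980

Cheapest first:
Take 1000 from Supplier 17 at 0.4 ; need 650 more.
Take 350 from Supplier 8 at 1.6 ; need 300 more.
Supplier 22 (3.4): take the remaining 300 ; done.
Supplier N: unused.
Cost = 1000×0.4 + 350×1.6 + 300×3.4 = 1980.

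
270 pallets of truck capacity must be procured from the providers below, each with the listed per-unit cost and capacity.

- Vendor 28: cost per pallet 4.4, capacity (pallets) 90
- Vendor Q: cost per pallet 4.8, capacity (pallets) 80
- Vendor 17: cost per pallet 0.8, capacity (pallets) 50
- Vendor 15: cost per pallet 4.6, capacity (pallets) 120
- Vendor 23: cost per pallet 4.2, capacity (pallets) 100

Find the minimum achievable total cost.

994

Fill from the cheapest provider first.
Vendor 17 (0.8): use full 50 → 220 pallets to go.
Take 100 from Vendor 23 at 4.2 → need 120 more.
Vendor 28 (4.4): use full 90 → 30 pallets to go.
Vendor 15 (4.6): take the remaining 30 → done.
Vendor Q: unused.
Cost = 50×0.8 + 100×4.2 + 90×4.4 + 30×4.6 = 994.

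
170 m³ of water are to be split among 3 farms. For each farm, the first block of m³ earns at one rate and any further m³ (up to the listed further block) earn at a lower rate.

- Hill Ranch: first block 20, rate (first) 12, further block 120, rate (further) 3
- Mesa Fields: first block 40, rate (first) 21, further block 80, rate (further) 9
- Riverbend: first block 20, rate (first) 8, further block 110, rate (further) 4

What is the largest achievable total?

Treat each block as its own option and order by rate: Mesa Fields/T1 21 > Hill Ranch/T1 12 > Mesa Fields/T2 9 > Riverbend/T1 8 > Riverbend/T2 4 > Hill Ranch/T2 3.
Fill Mesa Fields T1 block (40 at 21) → 130 left.
Fill Hill Ranch T1 block (20 at 12) → 110 left.
Mesa Fields T2 at 9: fill all 80 → 30 left.
Fill Riverbend T1 block (20 at 8) → 10 left.
10 remain; put them into Riverbend T2 at 4.
Total = 21×40 + 12×20 + 9×80 + 8×20 + 4×10 = 2000.

2000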